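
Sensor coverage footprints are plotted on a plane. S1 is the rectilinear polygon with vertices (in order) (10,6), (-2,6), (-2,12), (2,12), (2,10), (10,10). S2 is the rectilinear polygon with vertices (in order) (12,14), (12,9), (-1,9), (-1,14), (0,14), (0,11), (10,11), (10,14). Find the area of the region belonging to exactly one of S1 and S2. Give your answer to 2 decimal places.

|S1| = 56, |S2| = 35, |S1∩S2| = 15.
|S1 △ S2| = |S1| + |S2| − 2·|S1∩S2| = 56 + 35 − 30 = 61.00.

61.00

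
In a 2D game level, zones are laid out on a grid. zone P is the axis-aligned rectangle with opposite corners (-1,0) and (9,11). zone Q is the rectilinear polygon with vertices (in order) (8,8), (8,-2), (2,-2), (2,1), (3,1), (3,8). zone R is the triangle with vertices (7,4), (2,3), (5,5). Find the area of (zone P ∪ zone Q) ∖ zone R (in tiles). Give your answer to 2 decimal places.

118.50

|zone P ∪ zone Q| = 122.
|(zone P ∪ zone Q) ∩ zone R| = 3.5.
|(zone P ∪ zone Q) ∖ zone R| = 122 − 3.5 = 118.50.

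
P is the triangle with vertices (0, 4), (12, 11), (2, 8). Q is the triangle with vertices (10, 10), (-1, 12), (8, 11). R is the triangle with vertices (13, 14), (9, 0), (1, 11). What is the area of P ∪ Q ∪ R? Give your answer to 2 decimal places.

By inclusion–exclusion:
Individual areas: |P| = 17, |Q| = 3.5, |R| = 78.
|P∩Q| = 0.066.
|P∩R| = 9.88.
|Q∩R| = 2.9899.
|P∩Q∩R| = 0.066.
|P ∪ Q ∪ R| = 98.5 − 12.9359 + 0.066 = 85.63.

85.63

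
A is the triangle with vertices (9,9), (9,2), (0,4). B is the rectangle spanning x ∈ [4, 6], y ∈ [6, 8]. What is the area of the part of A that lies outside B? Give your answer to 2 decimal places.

|A| = 31.5, |A∩B| = 1.5556.
|A ∖ B| = |A| − |A∩B| = 31.5 − 1.5556 = 29.94.

29.94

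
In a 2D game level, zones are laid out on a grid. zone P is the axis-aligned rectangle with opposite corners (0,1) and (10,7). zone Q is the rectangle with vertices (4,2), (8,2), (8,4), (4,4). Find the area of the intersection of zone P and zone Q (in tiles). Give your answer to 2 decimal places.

8.00

|zone P∩zone Q|: x∈[4,8], y∈[2,4] → 4·2 = 8.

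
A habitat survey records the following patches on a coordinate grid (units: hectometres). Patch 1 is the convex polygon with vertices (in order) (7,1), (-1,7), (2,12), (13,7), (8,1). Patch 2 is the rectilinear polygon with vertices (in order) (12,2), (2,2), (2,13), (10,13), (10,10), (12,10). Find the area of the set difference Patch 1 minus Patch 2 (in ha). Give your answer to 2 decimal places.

|Patch 1| = 80, |Patch 1∩Patch 2| = 66.2144.
|Patch 1 ∖ Patch 2| = |Patch 1| − |Patch 1∩Patch 2| = 80 − 66.2144 = 13.79.

13.79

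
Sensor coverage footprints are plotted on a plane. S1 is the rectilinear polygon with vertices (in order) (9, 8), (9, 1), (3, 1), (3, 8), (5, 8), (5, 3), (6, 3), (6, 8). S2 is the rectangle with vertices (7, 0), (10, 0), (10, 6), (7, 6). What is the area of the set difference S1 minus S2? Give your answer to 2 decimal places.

|S1| = 37, |S1∩S2| = 10.
|S1 ∖ S2| = |S1| − |S1∩S2| = 37 − 10 = 27.00.

27.00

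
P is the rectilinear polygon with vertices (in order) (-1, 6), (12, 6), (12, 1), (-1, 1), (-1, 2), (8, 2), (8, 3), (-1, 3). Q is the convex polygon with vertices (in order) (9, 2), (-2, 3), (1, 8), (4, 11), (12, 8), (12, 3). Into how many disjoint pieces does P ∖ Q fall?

2

P ∖ Q splits into 2 disjoint pieces (area 0.5333, area 14.5455).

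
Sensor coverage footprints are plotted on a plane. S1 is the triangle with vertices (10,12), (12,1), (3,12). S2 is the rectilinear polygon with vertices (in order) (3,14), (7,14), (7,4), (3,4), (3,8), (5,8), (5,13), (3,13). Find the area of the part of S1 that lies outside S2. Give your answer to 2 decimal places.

31.17

|S1| = 38.5, |S1∩S2| = 7.3333.
|S1 ∖ S2| = |S1| − |S1∩S2| = 38.5 − 7.3333 = 31.17.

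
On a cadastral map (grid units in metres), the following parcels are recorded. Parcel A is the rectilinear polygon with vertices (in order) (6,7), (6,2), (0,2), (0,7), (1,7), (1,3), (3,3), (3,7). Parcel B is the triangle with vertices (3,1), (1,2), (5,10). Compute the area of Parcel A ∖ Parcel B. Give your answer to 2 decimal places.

16.61

|Parcel A| = 22, |Parcel A∩Parcel B| = 5.3889.
|Parcel A ∖ Parcel B| = |Parcel A| − |Parcel A∩Parcel B| = 22 − 5.3889 = 16.61.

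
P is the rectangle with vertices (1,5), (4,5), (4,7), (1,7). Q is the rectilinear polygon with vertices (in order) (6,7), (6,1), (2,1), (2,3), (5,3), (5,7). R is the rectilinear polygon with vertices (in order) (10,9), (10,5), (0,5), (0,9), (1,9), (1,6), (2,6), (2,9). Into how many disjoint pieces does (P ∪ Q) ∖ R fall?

(P ∪ Q) ∖ R splits into 2 disjoint pieces (area 1, area 10).

2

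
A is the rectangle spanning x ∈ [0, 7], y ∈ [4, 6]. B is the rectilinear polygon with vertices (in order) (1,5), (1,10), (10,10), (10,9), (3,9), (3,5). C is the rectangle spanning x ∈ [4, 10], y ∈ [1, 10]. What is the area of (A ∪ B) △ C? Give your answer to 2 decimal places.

|A ∪ B| = 29.
|(A ∪ B) ∩ C| = 12.
|(A ∪ B) △ C| = 29 + 54 − 24 = 59.00.

59.00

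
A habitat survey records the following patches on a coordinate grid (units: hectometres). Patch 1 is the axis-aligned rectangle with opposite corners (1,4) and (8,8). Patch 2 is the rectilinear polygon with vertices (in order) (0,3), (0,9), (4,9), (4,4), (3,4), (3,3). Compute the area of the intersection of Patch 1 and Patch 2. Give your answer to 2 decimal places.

12.00

The intersection is the polygon with vertices (1,4), (1,8), (4,8), (4,4), (3,4).
By the shoelace formula its area is 12.00.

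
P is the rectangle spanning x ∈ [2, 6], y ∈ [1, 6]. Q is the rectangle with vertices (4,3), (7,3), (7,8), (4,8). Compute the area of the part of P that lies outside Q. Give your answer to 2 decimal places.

|P∩Q|: x∈[4,6], y∈[3,6] → 2·3 = 6.
|P| = 20.
|P ∖ Q| = |P| − |P∩Q| = 20 − 6 = 14.00.

14.00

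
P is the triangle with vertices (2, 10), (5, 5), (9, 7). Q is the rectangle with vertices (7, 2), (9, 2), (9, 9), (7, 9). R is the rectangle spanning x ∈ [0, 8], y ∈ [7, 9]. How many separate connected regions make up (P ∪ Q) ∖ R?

(P ∪ Q) ∖ R splits into 2 disjoint pieces (area 16.2, area 0.8667).

2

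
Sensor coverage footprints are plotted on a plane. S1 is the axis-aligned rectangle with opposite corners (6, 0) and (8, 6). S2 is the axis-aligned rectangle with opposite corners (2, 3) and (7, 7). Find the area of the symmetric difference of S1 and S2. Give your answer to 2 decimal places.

|S1∩S2|: x∈[6,7], y∈[3,6] → 1·3 = 3.
|S1 △ S2| = |S1| + |S2| − 2·|S1∩S2| = 12 + 20 − 6 = 26.00.

26.00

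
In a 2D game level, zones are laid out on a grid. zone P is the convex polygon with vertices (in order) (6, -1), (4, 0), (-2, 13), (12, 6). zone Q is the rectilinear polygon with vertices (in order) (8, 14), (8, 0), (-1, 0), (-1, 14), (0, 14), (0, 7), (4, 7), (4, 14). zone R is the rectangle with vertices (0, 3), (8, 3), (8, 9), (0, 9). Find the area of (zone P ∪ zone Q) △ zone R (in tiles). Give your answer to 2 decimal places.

82.24

|zone P ∪ zone Q| = 128.9542.
|(zone P ∪ zone Q) ∩ zone R| = 47.359.
|(zone P ∪ zone Q) △ zone R| = 128.9542 + 48 − 94.7179 = 82.24.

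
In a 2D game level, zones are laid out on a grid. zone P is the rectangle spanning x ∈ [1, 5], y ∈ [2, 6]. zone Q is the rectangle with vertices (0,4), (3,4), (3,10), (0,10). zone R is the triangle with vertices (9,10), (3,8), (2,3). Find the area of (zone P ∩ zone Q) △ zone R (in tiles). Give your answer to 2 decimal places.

|zone P ∩ zone Q| = 4.
|(zone P ∩ zone Q) ∩ zone R| = 1.2.
|(zone P ∩ zone Q) △ zone R| = 4 + 14 − 2.4 = 15.60.

15.60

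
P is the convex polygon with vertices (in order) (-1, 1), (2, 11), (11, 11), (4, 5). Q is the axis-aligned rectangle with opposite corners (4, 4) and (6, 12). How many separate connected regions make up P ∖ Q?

P ∖ Q splits into 2 disjoint pieces (area 25, area 10.7143).

2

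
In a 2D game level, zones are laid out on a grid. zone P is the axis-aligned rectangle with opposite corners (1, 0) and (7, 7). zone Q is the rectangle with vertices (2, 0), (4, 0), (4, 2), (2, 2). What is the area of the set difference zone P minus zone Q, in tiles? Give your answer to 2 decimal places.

|zone P∩zone Q|: x∈[2,4], y∈[0,2] → 2·2 = 4.
|zone P| = 42.
|zone P ∖ zone Q| = |zone P| − |zone P∩zone Q| = 42 − 4 = 38.00.

38.00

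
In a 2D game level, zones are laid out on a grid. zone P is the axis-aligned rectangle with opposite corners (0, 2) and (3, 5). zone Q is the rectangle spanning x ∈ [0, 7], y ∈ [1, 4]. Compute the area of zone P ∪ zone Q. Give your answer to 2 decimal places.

24.00

By inclusion–exclusion:
Individual areas: |zone P| = 9, |zone Q| = 21.
|zone P∩zone Q|: x∈[0,3], y∈[2,4] → 3·2 = 6.
|zone P ∪ zone Q| = 30 − 6 = 24.00.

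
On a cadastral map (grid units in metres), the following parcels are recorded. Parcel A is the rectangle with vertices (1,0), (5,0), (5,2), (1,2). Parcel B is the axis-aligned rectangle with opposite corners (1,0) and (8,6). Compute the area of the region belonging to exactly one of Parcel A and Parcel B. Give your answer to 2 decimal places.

34.00

|Parcel A∩Parcel B|: x∈[1,5], y∈[0,2] → 4·2 = 8.
|Parcel A △ Parcel B| = |Parcel A| + |Parcel B| − 2·|Parcel A∩Parcel B| = 8 + 42 − 16 = 34.00.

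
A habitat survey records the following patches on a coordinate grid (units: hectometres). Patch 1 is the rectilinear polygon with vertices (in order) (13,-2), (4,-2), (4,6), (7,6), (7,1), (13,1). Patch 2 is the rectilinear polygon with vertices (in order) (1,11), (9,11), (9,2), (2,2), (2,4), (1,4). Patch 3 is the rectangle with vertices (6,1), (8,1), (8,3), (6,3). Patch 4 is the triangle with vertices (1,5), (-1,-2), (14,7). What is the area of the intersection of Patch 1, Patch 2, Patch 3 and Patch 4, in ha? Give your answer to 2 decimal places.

The intersection is the polygon with vertices (6,3), (7,3), (7,2.8), (6,2.2).
By the shoelace formula its area is 0.50.

0.50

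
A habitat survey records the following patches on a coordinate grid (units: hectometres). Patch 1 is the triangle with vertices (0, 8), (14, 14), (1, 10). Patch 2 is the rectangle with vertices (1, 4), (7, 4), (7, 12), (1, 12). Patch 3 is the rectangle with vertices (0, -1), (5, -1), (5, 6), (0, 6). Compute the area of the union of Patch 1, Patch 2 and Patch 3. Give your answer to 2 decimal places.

78.75

By inclusion–exclusion:
Individual areas: |Patch 1| = 11, |Patch 2| = 48, |Patch 3| = 35.
|Patch 1∩Patch 2| = 7.2527.
|Patch 1∩Patch 3| = 0.
|Patch 2∩Patch 3|: x∈[1,5], y∈[4,6] → 4·2 = 8.
|Patch 1∩Patch 2∩Patch 3| = 0.
|Patch 1 ∪ Patch 2 ∪ Patch 3| = 94 − 15.2527 + 0 = 78.75.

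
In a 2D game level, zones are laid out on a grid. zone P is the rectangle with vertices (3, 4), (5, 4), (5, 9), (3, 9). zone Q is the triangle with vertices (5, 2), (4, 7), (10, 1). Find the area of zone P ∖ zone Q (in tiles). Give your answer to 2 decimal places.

|zone P| = 10, |zone P∩zone Q| = 1.6.
|zone P ∖ zone Q| = |zone P| − |zone P∩zone Q| = 10 − 1.6 = 8.40.

8.40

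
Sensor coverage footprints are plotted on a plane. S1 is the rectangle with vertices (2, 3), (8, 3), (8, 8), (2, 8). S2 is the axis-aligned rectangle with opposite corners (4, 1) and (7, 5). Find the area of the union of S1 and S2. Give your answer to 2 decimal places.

36.00

By inclusion–exclusion:
Individual areas: |S1| = 30, |S2| = 12.
|S1∩S2|: x∈[4,7], y∈[3,5] → 3·2 = 6.
|S1 ∪ S2| = 42 − 6 = 36.00.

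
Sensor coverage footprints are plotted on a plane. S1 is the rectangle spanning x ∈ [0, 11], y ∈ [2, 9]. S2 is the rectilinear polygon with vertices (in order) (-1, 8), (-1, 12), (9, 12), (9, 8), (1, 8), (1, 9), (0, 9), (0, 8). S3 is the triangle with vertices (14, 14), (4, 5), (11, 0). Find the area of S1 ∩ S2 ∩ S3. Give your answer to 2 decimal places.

The intersection is the polygon with vertices (9,8), (7.333,8), (8.444,9), (9,9).
By the shoelace formula its area is 1.11.

1.11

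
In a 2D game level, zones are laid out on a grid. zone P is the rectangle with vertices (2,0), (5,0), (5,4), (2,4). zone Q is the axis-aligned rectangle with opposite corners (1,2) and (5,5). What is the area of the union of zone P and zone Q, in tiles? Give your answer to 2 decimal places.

18.00

By inclusion–exclusion:
Individual areas: |zone P| = 12, |zone Q| = 12.
|zone P∩zone Q|: x∈[2,5], y∈[2,4] → 3·2 = 6.
|zone P ∪ zone Q| = 24 − 6 = 18.00.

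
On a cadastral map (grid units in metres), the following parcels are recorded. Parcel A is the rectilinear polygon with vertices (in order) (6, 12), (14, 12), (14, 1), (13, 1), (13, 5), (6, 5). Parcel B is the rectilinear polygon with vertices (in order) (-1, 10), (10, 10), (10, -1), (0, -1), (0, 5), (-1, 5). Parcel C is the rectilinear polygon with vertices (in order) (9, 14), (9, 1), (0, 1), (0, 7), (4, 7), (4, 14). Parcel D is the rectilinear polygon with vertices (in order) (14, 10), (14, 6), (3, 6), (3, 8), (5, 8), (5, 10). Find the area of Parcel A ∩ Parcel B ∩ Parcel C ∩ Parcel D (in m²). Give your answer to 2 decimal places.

12.00

The intersection is the polygon with vertices (9,10), (9,6), (6,6), (6,10).
By the shoelace formula its area is 12.00.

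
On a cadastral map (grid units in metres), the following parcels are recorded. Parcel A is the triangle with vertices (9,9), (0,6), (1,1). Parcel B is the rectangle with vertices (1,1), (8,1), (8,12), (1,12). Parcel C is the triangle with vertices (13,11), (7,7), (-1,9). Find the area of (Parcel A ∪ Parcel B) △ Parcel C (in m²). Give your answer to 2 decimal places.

72.00

|Parcel A ∪ Parcel B| = 80.
|(Parcel A ∪ Parcel B) ∩ Parcel C| = 15.
|(Parcel A ∪ Parcel B) △ Parcel C| = 80 + 22 − 30 = 72.00.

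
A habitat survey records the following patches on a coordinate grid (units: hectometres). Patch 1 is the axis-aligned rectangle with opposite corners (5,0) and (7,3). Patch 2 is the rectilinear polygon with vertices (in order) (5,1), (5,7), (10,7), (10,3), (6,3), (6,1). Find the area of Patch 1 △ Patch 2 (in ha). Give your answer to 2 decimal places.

|Patch 1| = 6, |Patch 2| = 22, |Patch 1∩Patch 2| = 2.
|Patch 1 △ Patch 2| = |Patch 1| + |Patch 2| − 2·|Patch 1∩Patch 2| = 6 + 22 − 4 = 24.00.

24.00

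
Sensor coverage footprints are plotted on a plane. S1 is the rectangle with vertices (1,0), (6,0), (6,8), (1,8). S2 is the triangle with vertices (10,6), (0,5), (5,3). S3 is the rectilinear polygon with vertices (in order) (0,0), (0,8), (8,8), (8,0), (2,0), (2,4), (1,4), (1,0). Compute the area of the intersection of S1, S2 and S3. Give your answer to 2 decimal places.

8.25

The intersection is the polygon with vertices (5,3), (1,4.6), (1,5.1), (6,5.6), (6,3.6).
By the shoelace formula its area is 8.25.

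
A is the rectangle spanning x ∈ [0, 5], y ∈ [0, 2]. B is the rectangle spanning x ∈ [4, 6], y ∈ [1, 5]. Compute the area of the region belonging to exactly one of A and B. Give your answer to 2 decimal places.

16.00

|A∩B|: x∈[4,5], y∈[1,2] → 1·1 = 1.
|A △ B| = |A| + |B| − 2·|A∩B| = 10 + 8 − 2 = 16.00.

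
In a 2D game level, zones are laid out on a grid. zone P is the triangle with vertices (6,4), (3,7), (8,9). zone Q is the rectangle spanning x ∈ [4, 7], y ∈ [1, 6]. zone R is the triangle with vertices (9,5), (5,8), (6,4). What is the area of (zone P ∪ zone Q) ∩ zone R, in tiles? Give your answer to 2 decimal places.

4.27

The region (zone P ∪ zone Q) ∩ zone R is the polygon with vertices (5.174,7.87), (7,6.5), (6.8,6), (7,6), (7,4.333), (6,4), (5.045,7.818).
By the shoelace formula its area is 4.27.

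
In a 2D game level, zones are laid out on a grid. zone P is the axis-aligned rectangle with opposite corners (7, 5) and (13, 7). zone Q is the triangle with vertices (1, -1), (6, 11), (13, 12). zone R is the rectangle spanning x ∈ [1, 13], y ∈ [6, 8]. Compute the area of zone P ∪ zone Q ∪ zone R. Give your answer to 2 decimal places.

By inclusion–exclusion:
Individual areas: |zone P| = 12, |zone Q| = 39.5, |zone R| = 24.
|zone P∩zone Q| = 1.0385.
|zone P∩zone R|: x∈[7,13], y∈[6,7] → 6·1 = 6.
|zone Q∩zone R| = 8.1026.
|zone P∩zone Q∩zone R| = 0.9231.
|zone P ∪ zone Q ∪ zone R| = 75.5 − 15.141 + 0.9231 = 61.28.

61.28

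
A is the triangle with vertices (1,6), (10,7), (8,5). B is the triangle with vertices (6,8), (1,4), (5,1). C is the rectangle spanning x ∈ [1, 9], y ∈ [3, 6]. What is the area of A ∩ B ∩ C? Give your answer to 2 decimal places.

The intersection is the polygon with vertices (5.62,5.34), (3.121,5.697), (3.5,6), (5.714,6).
By the shoelace formula its area is 1.18.

1.18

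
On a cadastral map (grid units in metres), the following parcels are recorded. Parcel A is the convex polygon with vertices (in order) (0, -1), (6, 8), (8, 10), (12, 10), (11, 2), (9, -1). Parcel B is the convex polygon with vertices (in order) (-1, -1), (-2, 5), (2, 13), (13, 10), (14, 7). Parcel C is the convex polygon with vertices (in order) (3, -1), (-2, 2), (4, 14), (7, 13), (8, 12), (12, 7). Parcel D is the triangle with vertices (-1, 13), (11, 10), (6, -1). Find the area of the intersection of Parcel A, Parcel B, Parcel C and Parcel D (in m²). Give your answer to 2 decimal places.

29.36

The intersection is the polygon with vertices (9.6,10), (10.493,8.884), (8.24,3.928), (4.526,1.947), (3.429,4.143), (6,8), (8,10).
By the shoelace formula its area is 29.36.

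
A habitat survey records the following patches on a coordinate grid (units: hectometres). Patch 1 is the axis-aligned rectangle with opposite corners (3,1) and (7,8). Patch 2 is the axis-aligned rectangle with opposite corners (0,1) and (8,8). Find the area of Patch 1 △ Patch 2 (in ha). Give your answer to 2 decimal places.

|Patch 1∩Patch 2|: x∈[3,7], y∈[1,8] → 4·7 = 28.
|Patch 1 △ Patch 2| = |Patch 1| + |Patch 2| − 2·|Patch 1∩Patch 2| = 28 + 56 − 56 = 28.00.

28.00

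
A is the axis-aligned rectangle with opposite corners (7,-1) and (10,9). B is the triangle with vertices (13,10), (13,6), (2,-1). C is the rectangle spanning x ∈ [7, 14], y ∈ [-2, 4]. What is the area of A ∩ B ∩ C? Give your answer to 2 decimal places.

2.60

The intersection is the polygon with vertices (7,2.182), (7,4), (9.857,4).
By the shoelace formula its area is 2.60.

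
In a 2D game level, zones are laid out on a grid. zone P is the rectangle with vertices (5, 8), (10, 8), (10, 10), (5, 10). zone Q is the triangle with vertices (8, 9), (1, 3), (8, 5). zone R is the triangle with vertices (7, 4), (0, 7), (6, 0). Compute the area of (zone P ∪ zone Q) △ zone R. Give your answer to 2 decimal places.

|zone P ∪ zone Q| = 23.4167.
|(zone P ∪ zone Q) ∩ zone R| = 3.1879.
|(zone P ∪ zone Q) △ zone R| = 23.4167 + 15.5 − 6.3759 = 32.54.

32.54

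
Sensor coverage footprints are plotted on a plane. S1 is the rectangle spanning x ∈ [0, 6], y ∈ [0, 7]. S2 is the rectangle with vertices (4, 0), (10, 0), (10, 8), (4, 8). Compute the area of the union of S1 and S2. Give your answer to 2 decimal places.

76.00

By inclusion–exclusion:
Individual areas: |S1| = 42, |S2| = 48.
|S1∩S2|: x∈[4,6], y∈[0,7] → 2·7 = 14.
|S1 ∪ S2| = 90 − 14 = 76.00.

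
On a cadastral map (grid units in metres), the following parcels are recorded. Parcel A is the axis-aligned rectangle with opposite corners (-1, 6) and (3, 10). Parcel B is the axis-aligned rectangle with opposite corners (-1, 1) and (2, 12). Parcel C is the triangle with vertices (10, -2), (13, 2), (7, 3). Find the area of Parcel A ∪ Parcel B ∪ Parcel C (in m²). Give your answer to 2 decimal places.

By inclusion–exclusion:
Individual areas: |Parcel A| = 16, |Parcel B| = 33, |Parcel C| = 13.5.
|Parcel A∩Parcel B|: x∈[-1,2], y∈[6,10] → 3·4 = 12.
|Parcel A∩Parcel C| = 0.
|Parcel B∩Parcel C| = 0.
|Parcel A∩Parcel B∩Parcel C| = 0.
|Parcel A ∪ Parcel B ∪ Parcel C| = 62.5 − 12 + 0 = 50.50.

50.50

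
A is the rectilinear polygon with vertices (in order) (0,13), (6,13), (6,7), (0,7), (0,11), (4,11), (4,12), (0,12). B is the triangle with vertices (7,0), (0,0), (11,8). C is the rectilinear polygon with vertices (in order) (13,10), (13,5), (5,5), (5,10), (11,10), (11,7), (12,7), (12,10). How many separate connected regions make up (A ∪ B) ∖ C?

2

(A ∪ B) ∖ C splits into 2 disjoint pieces (area 29, area 24.0625).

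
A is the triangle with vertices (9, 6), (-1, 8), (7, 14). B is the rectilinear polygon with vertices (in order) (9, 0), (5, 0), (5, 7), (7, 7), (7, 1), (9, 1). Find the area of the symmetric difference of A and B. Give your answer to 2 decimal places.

|A| = 38, |B| = 16, |A∩B| = 0.8.
|A △ B| = |A| + |B| − 2·|A∩B| = 38 + 16 − 1.6 = 52.40.

52.40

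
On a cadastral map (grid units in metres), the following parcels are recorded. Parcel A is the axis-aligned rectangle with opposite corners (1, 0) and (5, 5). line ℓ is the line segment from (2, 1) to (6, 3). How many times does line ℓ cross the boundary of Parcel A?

The segment meets the boundary at (5,2.5).

1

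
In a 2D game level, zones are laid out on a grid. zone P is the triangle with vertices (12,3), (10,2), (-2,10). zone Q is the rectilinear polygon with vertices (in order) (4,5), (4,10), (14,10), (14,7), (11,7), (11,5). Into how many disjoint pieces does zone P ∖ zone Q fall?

2

zone P ∖ zone Q splits into 2 disjoint pieces (area 7.75, area 3).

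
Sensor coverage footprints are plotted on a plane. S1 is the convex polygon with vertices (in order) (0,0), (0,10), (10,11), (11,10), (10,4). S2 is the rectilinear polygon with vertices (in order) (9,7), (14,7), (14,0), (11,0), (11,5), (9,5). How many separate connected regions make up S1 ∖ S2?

S1 ∖ S2 is a single connected region.

1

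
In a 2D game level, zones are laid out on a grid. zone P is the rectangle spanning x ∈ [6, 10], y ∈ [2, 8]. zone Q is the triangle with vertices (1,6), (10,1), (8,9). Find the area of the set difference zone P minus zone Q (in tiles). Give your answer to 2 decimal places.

|zone P| = 24, |zone P∩zone Q| = 16.6556.
|zone P ∖ zone Q| = |zone P| − |zone P∩zone Q| = 24 − 16.6556 = 7.34.

7.34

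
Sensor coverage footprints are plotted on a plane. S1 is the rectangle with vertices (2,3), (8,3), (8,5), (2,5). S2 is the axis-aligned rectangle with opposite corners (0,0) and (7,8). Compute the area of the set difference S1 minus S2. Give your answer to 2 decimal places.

|S1∩S2|: x∈[2,7], y∈[3,5] → 5·2 = 10.
|S1| = 12.
|S1 ∖ S2| = |S1| − |S1∩S2| = 12 − 10 = 2.00.

2.00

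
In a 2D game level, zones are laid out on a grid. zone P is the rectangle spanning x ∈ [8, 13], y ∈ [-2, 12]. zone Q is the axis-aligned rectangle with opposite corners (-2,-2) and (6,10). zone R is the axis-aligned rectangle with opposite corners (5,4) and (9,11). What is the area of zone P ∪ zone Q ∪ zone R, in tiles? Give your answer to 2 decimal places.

By inclusion–exclusion:
Individual areas: |zone P| = 70, |zone Q| = 96, |zone R| = 28.
|zone P∩zone Q| = 0 (no overlap).
|zone P∩zone R|: x∈[8,9], y∈[4,11] → 1·7 = 7.
|zone Q∩zone R|: x∈[5,6], y∈[4,10] → 1·6 = 6.
|zone P∩zone Q∩zone R| = 0.
|zone P ∪ zone Q ∪ zone R| = 194 − 13 + 0 = 181.00.

181.00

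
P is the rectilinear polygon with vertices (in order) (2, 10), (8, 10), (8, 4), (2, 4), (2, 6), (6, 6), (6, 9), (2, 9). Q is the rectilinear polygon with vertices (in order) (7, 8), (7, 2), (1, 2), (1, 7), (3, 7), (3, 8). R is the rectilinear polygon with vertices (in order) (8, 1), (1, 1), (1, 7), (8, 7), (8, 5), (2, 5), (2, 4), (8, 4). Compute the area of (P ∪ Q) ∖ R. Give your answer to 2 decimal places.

|P ∪ Q| = 46.
|(P ∪ Q) ∩ R| = 27.
|(P ∪ Q) ∖ R| = 46 − 27 = 19.00.

19.00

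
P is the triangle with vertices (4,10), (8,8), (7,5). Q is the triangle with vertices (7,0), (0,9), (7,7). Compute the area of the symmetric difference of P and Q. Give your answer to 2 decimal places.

|P| = 7, |Q| = 24.5, |P∩Q| = 1.4483.
|P △ Q| = |P| + |Q| − 2·|P∩Q| = 7 + 24.5 − 2.8966 = 28.60.

28.60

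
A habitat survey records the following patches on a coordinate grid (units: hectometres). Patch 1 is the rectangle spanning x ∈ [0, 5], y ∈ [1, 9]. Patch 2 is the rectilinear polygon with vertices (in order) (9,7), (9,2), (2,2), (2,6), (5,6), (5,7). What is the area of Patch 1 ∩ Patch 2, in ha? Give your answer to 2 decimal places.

12.00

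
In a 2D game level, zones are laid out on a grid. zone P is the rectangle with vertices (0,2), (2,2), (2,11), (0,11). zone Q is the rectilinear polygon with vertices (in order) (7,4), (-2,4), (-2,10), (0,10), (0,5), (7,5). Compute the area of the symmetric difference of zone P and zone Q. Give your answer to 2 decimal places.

33.00

|zone P| = 18, |zone Q| = 19, |zone P∩zone Q| = 2.
|zone P △ zone Q| = |zone P| + |zone Q| − 2·|zone P∩zone Q| = 18 + 19 − 4 = 33.00.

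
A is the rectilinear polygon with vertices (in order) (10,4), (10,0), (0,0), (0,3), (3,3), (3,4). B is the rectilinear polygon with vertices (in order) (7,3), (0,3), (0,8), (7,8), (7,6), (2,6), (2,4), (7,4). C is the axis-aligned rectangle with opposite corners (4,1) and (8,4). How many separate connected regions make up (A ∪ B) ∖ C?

1

(A ∪ B) ∖ C is a single connected region.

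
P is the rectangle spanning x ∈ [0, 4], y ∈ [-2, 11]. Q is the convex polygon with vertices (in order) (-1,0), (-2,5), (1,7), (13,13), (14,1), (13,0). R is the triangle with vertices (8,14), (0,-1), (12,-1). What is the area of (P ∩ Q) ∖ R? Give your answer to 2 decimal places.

|P ∩ Q| = 29.9167.
|(P ∩ Q) ∩ R| = 11.2667.
|(P ∩ Q) ∖ R| = 29.9167 − 11.2667 = 18.65.

18.65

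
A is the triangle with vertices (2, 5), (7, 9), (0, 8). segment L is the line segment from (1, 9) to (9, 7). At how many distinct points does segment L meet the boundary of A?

The segment meets the boundary at (3.182,8.455), (5.571,7.857).

2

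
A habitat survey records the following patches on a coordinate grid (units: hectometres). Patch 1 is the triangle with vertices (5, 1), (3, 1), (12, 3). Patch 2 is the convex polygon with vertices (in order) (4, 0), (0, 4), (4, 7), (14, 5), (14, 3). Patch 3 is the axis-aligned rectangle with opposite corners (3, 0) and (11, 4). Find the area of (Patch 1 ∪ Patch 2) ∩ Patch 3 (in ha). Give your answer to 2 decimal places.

The region (Patch 1 ∪ Patch 2) ∩ Patch 3 is the polygon with vertices (4,0), (3,1), (3,4), (11,4), (11,2.1).
By the shoelace formula its area is 24.15.

24.15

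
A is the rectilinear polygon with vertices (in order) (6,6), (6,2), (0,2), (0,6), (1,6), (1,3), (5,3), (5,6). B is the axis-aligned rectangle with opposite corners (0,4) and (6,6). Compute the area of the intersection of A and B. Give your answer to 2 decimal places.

4.00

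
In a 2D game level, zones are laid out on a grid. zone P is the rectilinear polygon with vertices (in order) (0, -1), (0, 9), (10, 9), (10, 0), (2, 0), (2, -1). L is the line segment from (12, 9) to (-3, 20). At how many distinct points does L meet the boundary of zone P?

The segment lies entirely outside zone P and never meets its boundary.

0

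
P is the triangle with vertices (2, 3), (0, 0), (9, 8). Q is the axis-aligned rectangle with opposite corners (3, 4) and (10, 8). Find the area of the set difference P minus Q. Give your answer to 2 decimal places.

|P| = 5.5, |P∩Q| = 2.2.
|P ∖ Q| = |P| − |P∩Q| = 5.5 − 2.2 = 3.30.

3.30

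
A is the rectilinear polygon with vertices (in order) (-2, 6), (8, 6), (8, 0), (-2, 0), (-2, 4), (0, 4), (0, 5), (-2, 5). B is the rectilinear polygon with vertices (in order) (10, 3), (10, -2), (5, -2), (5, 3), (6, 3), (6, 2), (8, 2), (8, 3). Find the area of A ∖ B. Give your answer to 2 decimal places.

51.00

|A| = 58, |A∩B| = 7.
|A ∖ B| = |A| − |A∩B| = 58 − 7 = 51.00.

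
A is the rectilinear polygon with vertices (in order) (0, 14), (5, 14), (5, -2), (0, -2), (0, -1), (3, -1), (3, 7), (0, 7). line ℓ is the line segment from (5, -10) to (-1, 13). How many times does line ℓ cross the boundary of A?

The segment meets the boundary at (0,9.167), (0.565,7), (2.652,-1), (2.913,-2).

4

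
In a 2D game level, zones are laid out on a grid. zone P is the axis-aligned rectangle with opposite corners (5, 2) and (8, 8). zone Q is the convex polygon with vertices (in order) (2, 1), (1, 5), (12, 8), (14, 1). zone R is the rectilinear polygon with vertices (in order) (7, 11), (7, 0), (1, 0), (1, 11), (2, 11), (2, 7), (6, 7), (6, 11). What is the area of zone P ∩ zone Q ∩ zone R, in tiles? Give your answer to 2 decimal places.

8.73

The intersection is the polygon with vertices (5,2), (5,6.091), (7,6.636), (7,2).
By the shoelace formula its area is 8.73.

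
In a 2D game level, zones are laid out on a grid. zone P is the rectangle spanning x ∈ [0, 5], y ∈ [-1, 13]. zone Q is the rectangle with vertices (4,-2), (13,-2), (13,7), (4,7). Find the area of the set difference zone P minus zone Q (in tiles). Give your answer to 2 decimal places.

62.00

|zone P∩zone Q|: x∈[4,5], y∈[-1,7] → 1·8 = 8.
|zone P| = 70.
|zone P ∖ zone Q| = |zone P| − |zone P∩zone Q| = 70 − 8 = 62.00.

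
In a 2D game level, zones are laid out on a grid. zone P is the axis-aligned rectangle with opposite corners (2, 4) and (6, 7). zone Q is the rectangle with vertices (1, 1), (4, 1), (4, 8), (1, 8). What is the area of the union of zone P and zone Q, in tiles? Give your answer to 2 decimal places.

27.00

By inclusion–exclusion:
Individual areas: |zone P| = 12, |zone Q| = 21.
|zone P∩zone Q|: x∈[2,4], y∈[4,7] → 2·3 = 6.
|zone P ∪ zone Q| = 33 − 6 = 27.00.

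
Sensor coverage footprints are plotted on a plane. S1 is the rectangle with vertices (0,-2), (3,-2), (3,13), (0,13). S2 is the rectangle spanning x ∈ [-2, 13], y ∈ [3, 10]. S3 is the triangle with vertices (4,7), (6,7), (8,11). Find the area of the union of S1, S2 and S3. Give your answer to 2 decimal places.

By inclusion–exclusion:
Individual areas: |S1| = 45, |S2| = 105, |S3| = 4.
|S1∩S2|: x∈[0,3], y∈[3,10] → 3·7 = 21.
|S1∩S3| = 0.
|S2∩S3| = 3.75.
|S1∩S2∩S3| = 0.
|S1 ∪ S2 ∪ S3| = 154 − 24.75 + 0 = 129.25.

129.25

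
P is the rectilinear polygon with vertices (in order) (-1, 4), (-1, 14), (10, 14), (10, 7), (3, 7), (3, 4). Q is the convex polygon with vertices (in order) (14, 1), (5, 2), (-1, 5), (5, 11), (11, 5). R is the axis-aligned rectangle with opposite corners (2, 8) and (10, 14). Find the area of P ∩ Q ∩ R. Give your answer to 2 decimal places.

The intersection is the polygon with vertices (5,11), (8,8), (2,8).
By the shoelace formula its area is 9.00.

9.00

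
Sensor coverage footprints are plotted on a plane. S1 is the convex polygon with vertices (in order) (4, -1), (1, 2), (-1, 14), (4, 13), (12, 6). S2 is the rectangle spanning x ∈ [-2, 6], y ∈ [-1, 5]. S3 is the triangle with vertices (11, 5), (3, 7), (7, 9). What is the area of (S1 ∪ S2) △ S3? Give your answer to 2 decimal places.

|S1 ∪ S2| = 129.5.
|(S1 ∪ S2) ∩ S3| = 11.9972.
|(S1 ∪ S2) △ S3| = 129.5 + 12 − 23.9944 = 117.51.

117.51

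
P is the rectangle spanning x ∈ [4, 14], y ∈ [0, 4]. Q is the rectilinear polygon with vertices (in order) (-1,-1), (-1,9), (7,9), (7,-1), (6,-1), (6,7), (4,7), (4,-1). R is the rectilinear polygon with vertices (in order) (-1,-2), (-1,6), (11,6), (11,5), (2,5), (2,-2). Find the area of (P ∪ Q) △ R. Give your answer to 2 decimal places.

|P ∪ Q| = 100.
|(P ∪ Q) ∩ R| = 24.
|(P ∪ Q) △ R| = 100 + 33 − 48 = 85.00.

85.00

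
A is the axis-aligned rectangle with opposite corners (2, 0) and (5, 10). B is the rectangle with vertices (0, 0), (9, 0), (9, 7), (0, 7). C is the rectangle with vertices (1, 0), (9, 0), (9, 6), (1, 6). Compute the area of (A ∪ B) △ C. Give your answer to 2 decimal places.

24.00

|A ∪ B| = 72.
|(A ∪ B) ∩ C| = 48.
|(A ∪ B) △ C| = 72 + 48 − 96 = 24.00.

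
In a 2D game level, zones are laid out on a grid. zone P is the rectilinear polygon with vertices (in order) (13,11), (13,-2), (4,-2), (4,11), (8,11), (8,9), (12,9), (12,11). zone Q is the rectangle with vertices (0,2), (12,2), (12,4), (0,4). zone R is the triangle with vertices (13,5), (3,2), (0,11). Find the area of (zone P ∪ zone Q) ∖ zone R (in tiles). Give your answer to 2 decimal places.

|zone P ∪ zone Q| = 117.
|(zone P ∪ zone Q) ∩ zone R| = 33.359.
|(zone P ∪ zone Q) ∖ zone R| = 117 − 33.359 = 83.64.

83.64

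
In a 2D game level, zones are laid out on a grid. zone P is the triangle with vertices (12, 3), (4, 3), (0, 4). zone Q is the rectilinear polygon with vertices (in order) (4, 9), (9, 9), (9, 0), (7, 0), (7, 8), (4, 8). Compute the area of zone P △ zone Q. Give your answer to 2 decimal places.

|zone P| = 4, |zone Q| = 21, |zone P∩zone Q| = 0.6667.
|zone P △ zone Q| = |zone P| + |zone Q| − 2·|zone P∩zone Q| = 4 + 21 − 1.3333 = 23.67.

23.67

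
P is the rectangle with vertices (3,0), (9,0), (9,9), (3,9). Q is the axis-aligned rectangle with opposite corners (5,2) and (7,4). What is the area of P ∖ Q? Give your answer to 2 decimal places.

|P∩Q|: x∈[5,7], y∈[2,4] → 2·2 = 4.
|P| = 54.
|P ∖ Q| = |P| − |P∩Q| = 54 − 4 = 50.00.

50.00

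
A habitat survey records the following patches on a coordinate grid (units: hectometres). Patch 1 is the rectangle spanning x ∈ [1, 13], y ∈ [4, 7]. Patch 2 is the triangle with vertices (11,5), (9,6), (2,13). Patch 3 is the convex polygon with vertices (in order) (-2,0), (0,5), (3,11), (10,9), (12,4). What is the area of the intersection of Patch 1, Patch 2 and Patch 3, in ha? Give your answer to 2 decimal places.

The intersection is the polygon with vertices (11,5), (9,6), (8,7), (8.75,7).
By the shoelace formula its area is 1.25.

1.25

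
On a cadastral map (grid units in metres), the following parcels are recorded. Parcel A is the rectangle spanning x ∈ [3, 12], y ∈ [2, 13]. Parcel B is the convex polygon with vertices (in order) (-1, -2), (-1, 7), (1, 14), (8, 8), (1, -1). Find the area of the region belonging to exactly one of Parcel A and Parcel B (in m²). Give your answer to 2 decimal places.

|Parcel A| = 99, |Parcel B| = 76.5, |Parcel A∩Parcel B| = 26.7143.
|Parcel A △ Parcel B| = |Parcel A| + |Parcel B| − 2·|Parcel A∩Parcel B| = 99 + 76.5 − 53.4286 = 122.07.

122.07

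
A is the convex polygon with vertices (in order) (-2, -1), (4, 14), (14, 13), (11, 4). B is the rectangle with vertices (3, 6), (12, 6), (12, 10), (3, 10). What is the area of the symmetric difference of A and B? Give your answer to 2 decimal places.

93.33

|A| = 129, |B| = 36, |A∩B| = 35.8333.
|A △ B| = |A| + |B| − 2·|A∩B| = 129 + 36 − 71.6667 = 93.33.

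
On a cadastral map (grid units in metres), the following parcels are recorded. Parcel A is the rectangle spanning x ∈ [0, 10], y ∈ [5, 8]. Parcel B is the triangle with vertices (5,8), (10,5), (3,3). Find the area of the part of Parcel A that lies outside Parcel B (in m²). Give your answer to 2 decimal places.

20.70

|Parcel A| = 30, |Parcel A∩Parcel B| = 9.3.
|Parcel A ∖ Parcel B| = |Parcel A| − |Parcel A∩Parcel B| = 30 − 9.3 = 20.70.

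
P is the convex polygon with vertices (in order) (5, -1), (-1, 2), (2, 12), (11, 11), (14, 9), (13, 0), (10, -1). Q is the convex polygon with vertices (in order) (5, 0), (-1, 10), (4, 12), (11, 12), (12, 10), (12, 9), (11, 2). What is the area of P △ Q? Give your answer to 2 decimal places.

63.42

|P| = 153.5, |Q| = 108.5, |P∩Q| = 99.2898.
|P △ Q| = |P| + |Q| − 2·|P∩Q| = 153.5 + 108.5 − 198.5796 = 63.42.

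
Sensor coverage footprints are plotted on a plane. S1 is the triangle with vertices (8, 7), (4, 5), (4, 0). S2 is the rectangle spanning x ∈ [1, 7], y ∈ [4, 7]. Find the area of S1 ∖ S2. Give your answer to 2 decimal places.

|S1| = 10, |S1∩S2| = 4.8036.
|S1 ∖ S2| = |S1| − |S1∩S2| = 10 − 4.8036 = 5.20.

5.20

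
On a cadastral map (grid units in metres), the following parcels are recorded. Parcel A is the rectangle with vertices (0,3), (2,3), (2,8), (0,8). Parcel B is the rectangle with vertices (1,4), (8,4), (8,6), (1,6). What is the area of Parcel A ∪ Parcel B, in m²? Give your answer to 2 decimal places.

By inclusion–exclusion:
Individual areas: |Parcel A| = 10, |Parcel B| = 14.
|Parcel A∩Parcel B|: x∈[1,2], y∈[4,6] → 1·2 = 2.
|Parcel A ∪ Parcel B| = 24 − 2 = 22.00.

22.00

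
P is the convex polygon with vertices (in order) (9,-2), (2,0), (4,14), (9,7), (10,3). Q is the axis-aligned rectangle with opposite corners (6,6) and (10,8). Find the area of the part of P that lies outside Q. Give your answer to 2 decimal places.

72.23

|P| = 78, |P∩Q| = 5.7679.
|P ∖ Q| = |P| − |P∩Q| = 78 − 5.7679 = 72.23.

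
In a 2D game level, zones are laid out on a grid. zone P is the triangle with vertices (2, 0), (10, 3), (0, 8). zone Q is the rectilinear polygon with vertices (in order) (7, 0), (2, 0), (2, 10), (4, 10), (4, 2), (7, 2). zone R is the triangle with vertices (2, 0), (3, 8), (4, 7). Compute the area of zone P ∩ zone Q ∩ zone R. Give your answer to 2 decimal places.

The intersection is the polygon with vertices (3.75,6.125), (2,0), (2.824,6.588).
By the shoelace formula its area is 3.24.

3.24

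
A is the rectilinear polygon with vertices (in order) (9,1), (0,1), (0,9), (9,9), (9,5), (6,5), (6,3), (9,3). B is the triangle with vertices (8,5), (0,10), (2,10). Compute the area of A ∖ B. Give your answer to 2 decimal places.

|A| = 66, |A∩B| = 3.2.
|A ∖ B| = |A| − |A∩B| = 66 − 3.2 = 62.80.

62.80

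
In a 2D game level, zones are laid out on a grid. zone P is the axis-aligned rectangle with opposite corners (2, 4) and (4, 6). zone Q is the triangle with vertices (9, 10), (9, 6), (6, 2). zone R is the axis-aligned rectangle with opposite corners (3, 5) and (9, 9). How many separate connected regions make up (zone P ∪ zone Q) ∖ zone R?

(zone P ∪ zone Q) ∖ zone R splits into 3 disjoint pieces (area 3, area 0.1875, area 1.6875).

3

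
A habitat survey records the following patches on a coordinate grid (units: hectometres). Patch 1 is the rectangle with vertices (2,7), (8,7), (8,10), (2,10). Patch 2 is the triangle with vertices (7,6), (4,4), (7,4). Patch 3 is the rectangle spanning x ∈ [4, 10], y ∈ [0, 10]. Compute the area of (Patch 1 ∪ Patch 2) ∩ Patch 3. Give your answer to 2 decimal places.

15.00

|Patch 1 ∪ Patch 2| = 21.
|(Patch 1 ∪ Patch 2) ∩ Patch 3| = 15.00.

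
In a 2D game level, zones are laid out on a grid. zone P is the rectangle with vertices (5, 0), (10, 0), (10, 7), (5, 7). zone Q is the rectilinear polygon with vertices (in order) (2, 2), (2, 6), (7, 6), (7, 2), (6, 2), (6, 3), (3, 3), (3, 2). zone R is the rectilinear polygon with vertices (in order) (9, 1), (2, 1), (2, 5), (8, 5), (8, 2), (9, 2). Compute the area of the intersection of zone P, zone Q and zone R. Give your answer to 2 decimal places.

The intersection is the polygon with vertices (7,2), (6,2), (6,3), (5,3), (5,5), (7,5).
By the shoelace formula its area is 5.00.

5.00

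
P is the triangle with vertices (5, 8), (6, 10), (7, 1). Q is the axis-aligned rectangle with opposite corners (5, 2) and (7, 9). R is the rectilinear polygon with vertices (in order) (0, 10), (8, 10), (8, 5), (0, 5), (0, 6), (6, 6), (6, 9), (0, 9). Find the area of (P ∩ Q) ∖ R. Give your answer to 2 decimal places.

|P ∩ Q| = 5.1071.
|(P ∩ Q) ∩ R| = 1.619.
|(P ∩ Q) ∖ R| = 5.1071 − 1.619 = 3.49.

3.49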